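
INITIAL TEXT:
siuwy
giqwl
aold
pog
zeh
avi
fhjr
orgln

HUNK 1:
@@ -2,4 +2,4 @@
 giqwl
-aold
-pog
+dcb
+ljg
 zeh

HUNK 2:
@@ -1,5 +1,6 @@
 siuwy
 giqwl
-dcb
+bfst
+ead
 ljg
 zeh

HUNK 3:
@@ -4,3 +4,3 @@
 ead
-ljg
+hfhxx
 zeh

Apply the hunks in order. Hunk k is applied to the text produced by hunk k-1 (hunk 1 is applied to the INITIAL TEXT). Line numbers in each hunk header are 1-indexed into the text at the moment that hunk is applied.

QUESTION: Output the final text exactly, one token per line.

Hunk 1: at line 2 remove [aold,pog] add [dcb,ljg] -> 8 lines: siuwy giqwl dcb ljg zeh avi fhjr orgln
Hunk 2: at line 1 remove [dcb] add [bfst,ead] -> 9 lines: siuwy giqwl bfst ead ljg zeh avi fhjr orgln
Hunk 3: at line 4 remove [ljg] add [hfhxx] -> 9 lines: siuwy giqwl bfst ead hfhxx zeh avi fhjr orgln

Answer: siuwy
giqwl
bfst
ead
hfhxx
zeh
avi
fhjr
orgln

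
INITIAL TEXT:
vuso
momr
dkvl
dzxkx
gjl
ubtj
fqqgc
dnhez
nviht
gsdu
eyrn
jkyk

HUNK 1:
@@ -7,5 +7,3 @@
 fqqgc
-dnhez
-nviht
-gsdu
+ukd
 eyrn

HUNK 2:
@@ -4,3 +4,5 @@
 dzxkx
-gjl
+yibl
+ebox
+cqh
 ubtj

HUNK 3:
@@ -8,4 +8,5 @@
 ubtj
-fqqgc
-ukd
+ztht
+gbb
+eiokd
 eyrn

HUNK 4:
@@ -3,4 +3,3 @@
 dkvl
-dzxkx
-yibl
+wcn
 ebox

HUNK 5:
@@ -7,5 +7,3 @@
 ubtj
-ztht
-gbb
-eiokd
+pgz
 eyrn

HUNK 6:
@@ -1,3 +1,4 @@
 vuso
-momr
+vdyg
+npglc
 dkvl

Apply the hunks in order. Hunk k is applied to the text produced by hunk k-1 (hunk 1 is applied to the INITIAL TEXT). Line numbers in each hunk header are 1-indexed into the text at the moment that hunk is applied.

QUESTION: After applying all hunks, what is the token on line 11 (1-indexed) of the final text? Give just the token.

Hunk 1: at line 7 remove [dnhez,nviht,gsdu] add [ukd] -> 10 lines: vuso momr dkvl dzxkx gjl ubtj fqqgc ukd eyrn jkyk
Hunk 2: at line 4 remove [gjl] add [yibl,ebox,cqh] -> 12 lines: vuso momr dkvl dzxkx yibl ebox cqh ubtj fqqgc ukd eyrn jkyk
Hunk 3: at line 8 remove [fqqgc,ukd] add [ztht,gbb,eiokd] -> 13 lines: vuso momr dkvl dzxkx yibl ebox cqh ubtj ztht gbb eiokd eyrn jkyk
Hunk 4: at line 3 remove [dzxkx,yibl] add [wcn] -> 12 lines: vuso momr dkvl wcn ebox cqh ubtj ztht gbb eiokd eyrn jkyk
Hunk 5: at line 7 remove [ztht,gbb,eiokd] add [pgz] -> 10 lines: vuso momr dkvl wcn ebox cqh ubtj pgz eyrn jkyk
Hunk 6: at line 1 remove [momr] add [vdyg,npglc] -> 11 lines: vuso vdyg npglc dkvl wcn ebox cqh ubtj pgz eyrn jkyk
Final line 11: jkyk

Answer: jkyk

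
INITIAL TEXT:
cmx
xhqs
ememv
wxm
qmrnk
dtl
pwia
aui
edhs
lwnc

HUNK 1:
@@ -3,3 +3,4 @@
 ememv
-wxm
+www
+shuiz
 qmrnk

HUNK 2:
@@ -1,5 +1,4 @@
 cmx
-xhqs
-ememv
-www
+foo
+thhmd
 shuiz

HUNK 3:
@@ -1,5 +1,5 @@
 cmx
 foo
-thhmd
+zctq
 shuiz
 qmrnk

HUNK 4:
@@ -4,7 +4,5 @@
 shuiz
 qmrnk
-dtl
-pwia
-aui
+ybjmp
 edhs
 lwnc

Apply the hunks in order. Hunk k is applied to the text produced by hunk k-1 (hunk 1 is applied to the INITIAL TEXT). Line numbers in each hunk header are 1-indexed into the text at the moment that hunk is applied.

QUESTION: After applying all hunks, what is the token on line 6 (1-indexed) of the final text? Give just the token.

Answer: ybjmp

Derivation:
Hunk 1: at line 3 remove [wxm] add [www,shuiz] -> 11 lines: cmx xhqs ememv www shuiz qmrnk dtl pwia aui edhs lwnc
Hunk 2: at line 1 remove [xhqs,ememv,www] add [foo,thhmd] -> 10 lines: cmx foo thhmd shuiz qmrnk dtl pwia aui edhs lwnc
Hunk 3: at line 1 remove [thhmd] add [zctq] -> 10 lines: cmx foo zctq shuiz qmrnk dtl pwia aui edhs lwnc
Hunk 4: at line 4 remove [dtl,pwia,aui] add [ybjmp] -> 8 lines: cmx foo zctq shuiz qmrnk ybjmp edhs lwnc
Final line 6: ybjmp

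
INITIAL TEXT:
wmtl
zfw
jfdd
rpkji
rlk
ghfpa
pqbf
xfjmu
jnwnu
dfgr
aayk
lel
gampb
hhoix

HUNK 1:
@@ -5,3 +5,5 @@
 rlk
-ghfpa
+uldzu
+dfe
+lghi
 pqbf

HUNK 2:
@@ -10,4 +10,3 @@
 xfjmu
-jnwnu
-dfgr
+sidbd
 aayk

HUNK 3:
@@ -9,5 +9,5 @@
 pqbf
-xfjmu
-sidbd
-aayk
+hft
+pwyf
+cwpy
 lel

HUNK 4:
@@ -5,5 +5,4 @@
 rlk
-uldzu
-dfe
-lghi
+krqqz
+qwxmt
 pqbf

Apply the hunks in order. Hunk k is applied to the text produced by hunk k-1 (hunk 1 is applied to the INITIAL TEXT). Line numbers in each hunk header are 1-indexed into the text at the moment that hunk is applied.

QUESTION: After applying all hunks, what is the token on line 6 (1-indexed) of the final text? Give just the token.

Answer: krqqz

Derivation:
Hunk 1: at line 5 remove [ghfpa] add [uldzu,dfe,lghi] -> 16 lines: wmtl zfw jfdd rpkji rlk uldzu dfe lghi pqbf xfjmu jnwnu dfgr aayk lel gampb hhoix
Hunk 2: at line 10 remove [jnwnu,dfgr] add [sidbd] -> 15 lines: wmtl zfw jfdd rpkji rlk uldzu dfe lghi pqbf xfjmu sidbd aayk lel gampb hhoix
Hunk 3: at line 9 remove [xfjmu,sidbd,aayk] add [hft,pwyf,cwpy] -> 15 lines: wmtl zfw jfdd rpkji rlk uldzu dfe lghi pqbf hft pwyf cwpy lel gampb hhoix
Hunk 4: at line 5 remove [uldzu,dfe,lghi] add [krqqz,qwxmt] -> 14 lines: wmtl zfw jfdd rpkji rlk krqqz qwxmt pqbf hft pwyf cwpy lel gampb hhoix
Final line 6: krqqz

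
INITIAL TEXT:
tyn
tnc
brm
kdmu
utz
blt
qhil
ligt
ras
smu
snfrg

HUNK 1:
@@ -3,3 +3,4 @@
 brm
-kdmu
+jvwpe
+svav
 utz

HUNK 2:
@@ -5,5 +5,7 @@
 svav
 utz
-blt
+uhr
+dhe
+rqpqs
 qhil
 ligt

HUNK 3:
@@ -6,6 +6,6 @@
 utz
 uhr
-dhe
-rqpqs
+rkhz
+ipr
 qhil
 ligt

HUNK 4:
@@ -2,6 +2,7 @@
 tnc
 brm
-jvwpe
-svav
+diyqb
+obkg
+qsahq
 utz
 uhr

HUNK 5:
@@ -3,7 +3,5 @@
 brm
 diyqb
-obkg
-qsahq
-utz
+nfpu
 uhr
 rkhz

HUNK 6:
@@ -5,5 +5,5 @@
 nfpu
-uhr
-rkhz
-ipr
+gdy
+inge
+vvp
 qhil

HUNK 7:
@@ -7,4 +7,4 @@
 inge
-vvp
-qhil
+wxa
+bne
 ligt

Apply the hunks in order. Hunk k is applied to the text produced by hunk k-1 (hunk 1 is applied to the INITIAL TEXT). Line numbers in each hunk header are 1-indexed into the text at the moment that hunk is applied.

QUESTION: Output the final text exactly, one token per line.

Answer: tyn
tnc
brm
diyqb
nfpu
gdy
inge
wxa
bne
ligt
ras
smu
snfrg

Derivation:
Hunk 1: at line 3 remove [kdmu] add [jvwpe,svav] -> 12 lines: tyn tnc brm jvwpe svav utz blt qhil ligt ras smu snfrg
Hunk 2: at line 5 remove [blt] add [uhr,dhe,rqpqs] -> 14 lines: tyn tnc brm jvwpe svav utz uhr dhe rqpqs qhil ligt ras smu snfrg
Hunk 3: at line 6 remove [dhe,rqpqs] add [rkhz,ipr] -> 14 lines: tyn tnc brm jvwpe svav utz uhr rkhz ipr qhil ligt ras smu snfrg
Hunk 4: at line 2 remove [jvwpe,svav] add [diyqb,obkg,qsahq] -> 15 lines: tyn tnc brm diyqb obkg qsahq utz uhr rkhz ipr qhil ligt ras smu snfrg
Hunk 5: at line 3 remove [obkg,qsahq,utz] add [nfpu] -> 13 lines: tyn tnc brm diyqb nfpu uhr rkhz ipr qhil ligt ras smu snfrg
Hunk 6: at line 5 remove [uhr,rkhz,ipr] add [gdy,inge,vvp] -> 13 lines: tyn tnc brm diyqb nfpu gdy inge vvp qhil ligt ras smu snfrg
Hunk 7: at line 7 remove [vvp,qhil] add [wxa,bne] -> 13 lines: tyn tnc brm diyqb nfpu gdy inge wxa bne ligt ras smu snfrg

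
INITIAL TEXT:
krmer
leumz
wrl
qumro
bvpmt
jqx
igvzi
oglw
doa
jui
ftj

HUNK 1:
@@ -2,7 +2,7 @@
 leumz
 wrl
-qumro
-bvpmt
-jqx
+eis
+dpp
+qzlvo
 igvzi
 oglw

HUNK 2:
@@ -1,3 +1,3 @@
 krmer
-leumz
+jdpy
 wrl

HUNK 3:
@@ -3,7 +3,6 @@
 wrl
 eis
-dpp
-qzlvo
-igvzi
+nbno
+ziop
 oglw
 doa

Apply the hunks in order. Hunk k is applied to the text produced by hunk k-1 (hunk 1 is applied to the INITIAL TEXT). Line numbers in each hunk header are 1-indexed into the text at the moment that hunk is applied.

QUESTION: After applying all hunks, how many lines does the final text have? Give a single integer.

Hunk 1: at line 2 remove [qumro,bvpmt,jqx] add [eis,dpp,qzlvo] -> 11 lines: krmer leumz wrl eis dpp qzlvo igvzi oglw doa jui ftj
Hunk 2: at line 1 remove [leumz] add [jdpy] -> 11 lines: krmer jdpy wrl eis dpp qzlvo igvzi oglw doa jui ftj
Hunk 3: at line 3 remove [dpp,qzlvo,igvzi] add [nbno,ziop] -> 10 lines: krmer jdpy wrl eis nbno ziop oglw doa jui ftj
Final line count: 10

Answer: 10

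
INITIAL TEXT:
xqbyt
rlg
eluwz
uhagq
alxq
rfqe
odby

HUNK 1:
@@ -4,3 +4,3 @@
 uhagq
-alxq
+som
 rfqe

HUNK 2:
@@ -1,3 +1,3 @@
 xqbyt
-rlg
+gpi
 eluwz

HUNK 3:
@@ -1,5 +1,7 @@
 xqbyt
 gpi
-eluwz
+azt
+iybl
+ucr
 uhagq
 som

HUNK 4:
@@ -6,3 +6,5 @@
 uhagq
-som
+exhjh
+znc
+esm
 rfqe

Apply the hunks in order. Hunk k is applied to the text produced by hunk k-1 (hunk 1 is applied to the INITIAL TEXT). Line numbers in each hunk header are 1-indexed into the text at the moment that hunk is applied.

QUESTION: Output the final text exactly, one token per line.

Hunk 1: at line 4 remove [alxq] add [som] -> 7 lines: xqbyt rlg eluwz uhagq som rfqe odby
Hunk 2: at line 1 remove [rlg] add [gpi] -> 7 lines: xqbyt gpi eluwz uhagq som rfqe odby
Hunk 3: at line 1 remove [eluwz] add [azt,iybl,ucr] -> 9 lines: xqbyt gpi azt iybl ucr uhagq som rfqe odby
Hunk 4: at line 6 remove [som] add [exhjh,znc,esm] -> 11 lines: xqbyt gpi azt iybl ucr uhagq exhjh znc esm rfqe odby

Answer: xqbyt
gpi
azt
iybl
ucr
uhagq
exhjh
znc
esm
rfqe
odby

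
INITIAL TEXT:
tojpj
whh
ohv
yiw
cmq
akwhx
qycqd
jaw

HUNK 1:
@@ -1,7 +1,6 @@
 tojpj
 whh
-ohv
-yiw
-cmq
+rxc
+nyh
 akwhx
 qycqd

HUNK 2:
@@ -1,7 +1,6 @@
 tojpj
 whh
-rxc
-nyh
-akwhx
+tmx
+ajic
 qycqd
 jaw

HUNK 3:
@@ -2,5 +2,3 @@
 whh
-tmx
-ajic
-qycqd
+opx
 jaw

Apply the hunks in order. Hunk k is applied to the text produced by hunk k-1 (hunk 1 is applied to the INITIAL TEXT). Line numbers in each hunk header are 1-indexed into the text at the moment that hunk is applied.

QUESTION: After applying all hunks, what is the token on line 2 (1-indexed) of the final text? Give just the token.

Answer: whh

Derivation:
Hunk 1: at line 1 remove [ohv,yiw,cmq] add [rxc,nyh] -> 7 lines: tojpj whh rxc nyh akwhx qycqd jaw
Hunk 2: at line 1 remove [rxc,nyh,akwhx] add [tmx,ajic] -> 6 lines: tojpj whh tmx ajic qycqd jaw
Hunk 3: at line 2 remove [tmx,ajic,qycqd] add [opx] -> 4 lines: tojpj whh opx jaw
Final line 2: whh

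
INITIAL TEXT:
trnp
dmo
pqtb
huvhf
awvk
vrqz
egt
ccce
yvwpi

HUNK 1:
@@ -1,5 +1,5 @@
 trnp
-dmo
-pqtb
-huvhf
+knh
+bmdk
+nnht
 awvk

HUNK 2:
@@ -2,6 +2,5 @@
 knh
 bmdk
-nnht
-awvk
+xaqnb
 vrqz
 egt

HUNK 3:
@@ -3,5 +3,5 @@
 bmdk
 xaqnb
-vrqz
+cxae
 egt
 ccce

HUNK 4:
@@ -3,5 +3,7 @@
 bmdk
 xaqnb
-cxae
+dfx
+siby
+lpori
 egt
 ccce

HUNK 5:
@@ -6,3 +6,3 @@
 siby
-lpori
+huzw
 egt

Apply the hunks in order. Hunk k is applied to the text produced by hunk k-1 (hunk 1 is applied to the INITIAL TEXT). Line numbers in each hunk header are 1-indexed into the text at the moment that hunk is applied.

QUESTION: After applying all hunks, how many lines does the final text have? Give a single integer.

Answer: 10

Derivation:
Hunk 1: at line 1 remove [dmo,pqtb,huvhf] add [knh,bmdk,nnht] -> 9 lines: trnp knh bmdk nnht awvk vrqz egt ccce yvwpi
Hunk 2: at line 2 remove [nnht,awvk] add [xaqnb] -> 8 lines: trnp knh bmdk xaqnb vrqz egt ccce yvwpi
Hunk 3: at line 3 remove [vrqz] add [cxae] -> 8 lines: trnp knh bmdk xaqnb cxae egt ccce yvwpi
Hunk 4: at line 3 remove [cxae] add [dfx,siby,lpori] -> 10 lines: trnp knh bmdk xaqnb dfx siby lpori egt ccce yvwpi
Hunk 5: at line 6 remove [lpori] add [huzw] -> 10 lines: trnp knh bmdk xaqnb dfx siby huzw egt ccce yvwpi
Final line count: 10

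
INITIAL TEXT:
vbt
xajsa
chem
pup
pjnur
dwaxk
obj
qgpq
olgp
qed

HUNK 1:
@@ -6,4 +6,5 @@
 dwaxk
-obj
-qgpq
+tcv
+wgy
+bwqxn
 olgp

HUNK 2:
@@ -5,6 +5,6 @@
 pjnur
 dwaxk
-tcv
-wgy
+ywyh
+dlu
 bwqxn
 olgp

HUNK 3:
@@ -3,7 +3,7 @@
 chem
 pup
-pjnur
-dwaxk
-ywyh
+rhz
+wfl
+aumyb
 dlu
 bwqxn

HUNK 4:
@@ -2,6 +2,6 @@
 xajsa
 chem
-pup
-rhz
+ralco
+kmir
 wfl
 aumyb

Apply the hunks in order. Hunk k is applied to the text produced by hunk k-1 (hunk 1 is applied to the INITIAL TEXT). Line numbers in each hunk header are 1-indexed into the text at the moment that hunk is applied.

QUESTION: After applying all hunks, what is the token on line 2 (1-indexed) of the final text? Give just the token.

Hunk 1: at line 6 remove [obj,qgpq] add [tcv,wgy,bwqxn] -> 11 lines: vbt xajsa chem pup pjnur dwaxk tcv wgy bwqxn olgp qed
Hunk 2: at line 5 remove [tcv,wgy] add [ywyh,dlu] -> 11 lines: vbt xajsa chem pup pjnur dwaxk ywyh dlu bwqxn olgp qed
Hunk 3: at line 3 remove [pjnur,dwaxk,ywyh] add [rhz,wfl,aumyb] -> 11 lines: vbt xajsa chem pup rhz wfl aumyb dlu bwqxn olgp qed
Hunk 4: at line 2 remove [pup,rhz] add [ralco,kmir] -> 11 lines: vbt xajsa chem ralco kmir wfl aumyb dlu bwqxn olgp qed
Final line 2: xajsa

Answer: xajsa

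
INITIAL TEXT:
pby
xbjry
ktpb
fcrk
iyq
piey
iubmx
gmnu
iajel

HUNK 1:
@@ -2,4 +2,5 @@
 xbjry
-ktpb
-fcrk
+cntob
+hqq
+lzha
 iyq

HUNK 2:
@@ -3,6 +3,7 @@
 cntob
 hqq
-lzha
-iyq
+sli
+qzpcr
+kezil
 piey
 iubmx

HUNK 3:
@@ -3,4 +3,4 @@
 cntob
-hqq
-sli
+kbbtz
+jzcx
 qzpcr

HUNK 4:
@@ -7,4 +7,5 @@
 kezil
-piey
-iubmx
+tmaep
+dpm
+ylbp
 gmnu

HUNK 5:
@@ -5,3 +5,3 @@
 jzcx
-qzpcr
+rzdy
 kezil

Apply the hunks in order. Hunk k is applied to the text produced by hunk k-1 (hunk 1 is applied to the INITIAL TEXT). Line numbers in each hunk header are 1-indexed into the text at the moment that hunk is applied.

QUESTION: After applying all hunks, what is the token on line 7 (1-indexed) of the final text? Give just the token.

Answer: kezil

Derivation:
Hunk 1: at line 2 remove [ktpb,fcrk] add [cntob,hqq,lzha] -> 10 lines: pby xbjry cntob hqq lzha iyq piey iubmx gmnu iajel
Hunk 2: at line 3 remove [lzha,iyq] add [sli,qzpcr,kezil] -> 11 lines: pby xbjry cntob hqq sli qzpcr kezil piey iubmx gmnu iajel
Hunk 3: at line 3 remove [hqq,sli] add [kbbtz,jzcx] -> 11 lines: pby xbjry cntob kbbtz jzcx qzpcr kezil piey iubmx gmnu iajel
Hunk 4: at line 7 remove [piey,iubmx] add [tmaep,dpm,ylbp] -> 12 lines: pby xbjry cntob kbbtz jzcx qzpcr kezil tmaep dpm ylbp gmnu iajel
Hunk 5: at line 5 remove [qzpcr] add [rzdy] -> 12 lines: pby xbjry cntob kbbtz jzcx rzdy kezil tmaep dpm ylbp gmnu iajel
Final line 7: kezil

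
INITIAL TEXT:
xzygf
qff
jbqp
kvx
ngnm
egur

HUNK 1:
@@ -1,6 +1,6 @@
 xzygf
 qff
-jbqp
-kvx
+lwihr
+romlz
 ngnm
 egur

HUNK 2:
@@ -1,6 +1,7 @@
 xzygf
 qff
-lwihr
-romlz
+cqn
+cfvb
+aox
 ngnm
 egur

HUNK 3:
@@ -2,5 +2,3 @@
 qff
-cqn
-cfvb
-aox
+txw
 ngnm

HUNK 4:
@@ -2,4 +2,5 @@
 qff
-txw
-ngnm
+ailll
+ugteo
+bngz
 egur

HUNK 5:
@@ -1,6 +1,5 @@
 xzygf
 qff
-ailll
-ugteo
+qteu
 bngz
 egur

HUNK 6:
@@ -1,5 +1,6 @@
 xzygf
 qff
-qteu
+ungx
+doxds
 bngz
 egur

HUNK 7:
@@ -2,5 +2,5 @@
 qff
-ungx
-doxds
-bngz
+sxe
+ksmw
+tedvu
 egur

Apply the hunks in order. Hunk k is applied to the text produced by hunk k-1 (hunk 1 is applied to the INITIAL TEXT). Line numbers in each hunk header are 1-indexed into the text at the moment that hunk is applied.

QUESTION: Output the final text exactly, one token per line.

Answer: xzygf
qff
sxe
ksmw
tedvu
egur

Derivation:
Hunk 1: at line 1 remove [jbqp,kvx] add [lwihr,romlz] -> 6 lines: xzygf qff lwihr romlz ngnm egur
Hunk 2: at line 1 remove [lwihr,romlz] add [cqn,cfvb,aox] -> 7 lines: xzygf qff cqn cfvb aox ngnm egur
Hunk 3: at line 2 remove [cqn,cfvb,aox] add [txw] -> 5 lines: xzygf qff txw ngnm egur
Hunk 4: at line 2 remove [txw,ngnm] add [ailll,ugteo,bngz] -> 6 lines: xzygf qff ailll ugteo bngz egur
Hunk 5: at line 1 remove [ailll,ugteo] add [qteu] -> 5 lines: xzygf qff qteu bngz egur
Hunk 6: at line 1 remove [qteu] add [ungx,doxds] -> 6 lines: xzygf qff ungx doxds bngz egur
Hunk 7: at line 2 remove [ungx,doxds,bngz] add [sxe,ksmw,tedvu] -> 6 lines: xzygf qff sxe ksmw tedvu egur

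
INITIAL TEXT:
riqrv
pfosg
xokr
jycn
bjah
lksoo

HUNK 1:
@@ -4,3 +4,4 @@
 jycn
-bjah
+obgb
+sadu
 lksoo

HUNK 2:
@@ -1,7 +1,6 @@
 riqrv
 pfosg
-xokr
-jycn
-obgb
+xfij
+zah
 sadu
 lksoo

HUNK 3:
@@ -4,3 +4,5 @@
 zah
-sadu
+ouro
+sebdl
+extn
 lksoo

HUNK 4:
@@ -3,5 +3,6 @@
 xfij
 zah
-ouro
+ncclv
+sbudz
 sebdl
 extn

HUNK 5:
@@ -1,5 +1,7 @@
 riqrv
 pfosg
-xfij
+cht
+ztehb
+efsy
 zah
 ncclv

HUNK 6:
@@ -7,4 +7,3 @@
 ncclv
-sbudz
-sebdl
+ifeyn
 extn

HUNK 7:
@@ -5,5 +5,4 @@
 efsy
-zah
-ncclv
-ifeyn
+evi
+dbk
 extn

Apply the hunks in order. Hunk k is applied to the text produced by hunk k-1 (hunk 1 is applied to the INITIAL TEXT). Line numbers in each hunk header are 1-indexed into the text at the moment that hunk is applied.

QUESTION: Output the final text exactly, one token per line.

Hunk 1: at line 4 remove [bjah] add [obgb,sadu] -> 7 lines: riqrv pfosg xokr jycn obgb sadu lksoo
Hunk 2: at line 1 remove [xokr,jycn,obgb] add [xfij,zah] -> 6 lines: riqrv pfosg xfij zah sadu lksoo
Hunk 3: at line 4 remove [sadu] add [ouro,sebdl,extn] -> 8 lines: riqrv pfosg xfij zah ouro sebdl extn lksoo
Hunk 4: at line 3 remove [ouro] add [ncclv,sbudz] -> 9 lines: riqrv pfosg xfij zah ncclv sbudz sebdl extn lksoo
Hunk 5: at line 1 remove [xfij] add [cht,ztehb,efsy] -> 11 lines: riqrv pfosg cht ztehb efsy zah ncclv sbudz sebdl extn lksoo
Hunk 6: at line 7 remove [sbudz,sebdl] add [ifeyn] -> 10 lines: riqrv pfosg cht ztehb efsy zah ncclv ifeyn extn lksoo
Hunk 7: at line 5 remove [zah,ncclv,ifeyn] add [evi,dbk] -> 9 lines: riqrv pfosg cht ztehb efsy evi dbk extn lksoo

Answer: riqrv
pfosg
cht
ztehb
efsy
evi
dbk
extn
lksoo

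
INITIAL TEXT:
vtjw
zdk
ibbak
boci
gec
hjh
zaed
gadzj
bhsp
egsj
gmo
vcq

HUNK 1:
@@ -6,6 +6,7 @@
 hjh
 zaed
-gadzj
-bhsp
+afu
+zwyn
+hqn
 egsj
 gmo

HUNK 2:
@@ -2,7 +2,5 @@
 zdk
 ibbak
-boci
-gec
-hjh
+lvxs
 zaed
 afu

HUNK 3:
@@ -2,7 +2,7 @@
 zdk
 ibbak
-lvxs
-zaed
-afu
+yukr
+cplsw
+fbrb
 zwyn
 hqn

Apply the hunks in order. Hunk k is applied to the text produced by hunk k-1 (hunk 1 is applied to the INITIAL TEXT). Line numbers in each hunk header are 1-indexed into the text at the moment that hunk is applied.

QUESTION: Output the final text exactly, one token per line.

Hunk 1: at line 6 remove [gadzj,bhsp] add [afu,zwyn,hqn] -> 13 lines: vtjw zdk ibbak boci gec hjh zaed afu zwyn hqn egsj gmo vcq
Hunk 2: at line 2 remove [boci,gec,hjh] add [lvxs] -> 11 lines: vtjw zdk ibbak lvxs zaed afu zwyn hqn egsj gmo vcq
Hunk 3: at line 2 remove [lvxs,zaed,afu] add [yukr,cplsw,fbrb] -> 11 lines: vtjw zdk ibbak yukr cplsw fbrb zwyn hqn egsj gmo vcq

Answer: vtjw
zdk
ibbak
yukr
cplsw
fbrb
zwyn
hqn
egsj
gmo
vcq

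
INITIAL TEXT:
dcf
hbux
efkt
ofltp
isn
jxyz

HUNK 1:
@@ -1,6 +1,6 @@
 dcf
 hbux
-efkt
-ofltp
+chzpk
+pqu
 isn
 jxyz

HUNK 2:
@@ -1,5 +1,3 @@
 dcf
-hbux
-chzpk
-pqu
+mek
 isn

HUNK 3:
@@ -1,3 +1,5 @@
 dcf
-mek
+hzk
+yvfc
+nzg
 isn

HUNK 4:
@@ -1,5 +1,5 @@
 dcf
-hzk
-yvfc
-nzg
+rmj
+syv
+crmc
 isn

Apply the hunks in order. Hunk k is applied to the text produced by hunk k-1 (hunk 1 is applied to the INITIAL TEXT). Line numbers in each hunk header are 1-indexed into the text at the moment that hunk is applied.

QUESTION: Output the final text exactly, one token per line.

Hunk 1: at line 1 remove [efkt,ofltp] add [chzpk,pqu] -> 6 lines: dcf hbux chzpk pqu isn jxyz
Hunk 2: at line 1 remove [hbux,chzpk,pqu] add [mek] -> 4 lines: dcf mek isn jxyz
Hunk 3: at line 1 remove [mek] add [hzk,yvfc,nzg] -> 6 lines: dcf hzk yvfc nzg isn jxyz
Hunk 4: at line 1 remove [hzk,yvfc,nzg] add [rmj,syv,crmc] -> 6 lines: dcf rmj syv crmc isn jxyz

Answer: dcf
rmj
syv
crmc
isn
jxyz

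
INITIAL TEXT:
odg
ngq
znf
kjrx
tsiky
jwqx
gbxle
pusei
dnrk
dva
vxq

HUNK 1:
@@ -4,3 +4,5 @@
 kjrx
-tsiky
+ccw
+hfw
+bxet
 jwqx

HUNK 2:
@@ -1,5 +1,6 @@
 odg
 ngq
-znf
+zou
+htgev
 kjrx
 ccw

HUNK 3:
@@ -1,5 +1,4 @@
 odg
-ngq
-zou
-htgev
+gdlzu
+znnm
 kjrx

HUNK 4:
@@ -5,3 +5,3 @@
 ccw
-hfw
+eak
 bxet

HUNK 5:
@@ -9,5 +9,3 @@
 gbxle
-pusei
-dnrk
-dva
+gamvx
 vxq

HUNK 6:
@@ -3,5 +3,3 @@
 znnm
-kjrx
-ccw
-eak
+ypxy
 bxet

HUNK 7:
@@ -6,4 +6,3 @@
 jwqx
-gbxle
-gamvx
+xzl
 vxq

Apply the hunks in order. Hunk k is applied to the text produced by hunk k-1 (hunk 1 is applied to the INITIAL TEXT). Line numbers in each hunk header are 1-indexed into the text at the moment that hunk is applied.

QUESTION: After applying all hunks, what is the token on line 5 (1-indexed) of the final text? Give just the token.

Answer: bxet

Derivation:
Hunk 1: at line 4 remove [tsiky] add [ccw,hfw,bxet] -> 13 lines: odg ngq znf kjrx ccw hfw bxet jwqx gbxle pusei dnrk dva vxq
Hunk 2: at line 1 remove [znf] add [zou,htgev] -> 14 lines: odg ngq zou htgev kjrx ccw hfw bxet jwqx gbxle pusei dnrk dva vxq
Hunk 3: at line 1 remove [ngq,zou,htgev] add [gdlzu,znnm] -> 13 lines: odg gdlzu znnm kjrx ccw hfw bxet jwqx gbxle pusei dnrk dva vxq
Hunk 4: at line 5 remove [hfw] add [eak] -> 13 lines: odg gdlzu znnm kjrx ccw eak bxet jwqx gbxle pusei dnrk dva vxq
Hunk 5: at line 9 remove [pusei,dnrk,dva] add [gamvx] -> 11 lines: odg gdlzu znnm kjrx ccw eak bxet jwqx gbxle gamvx vxq
Hunk 6: at line 3 remove [kjrx,ccw,eak] add [ypxy] -> 9 lines: odg gdlzu znnm ypxy bxet jwqx gbxle gamvx vxq
Hunk 7: at line 6 remove [gbxle,gamvx] add [xzl] -> 8 lines: odg gdlzu znnm ypxy bxet jwqx xzl vxq
Final line 5: bxet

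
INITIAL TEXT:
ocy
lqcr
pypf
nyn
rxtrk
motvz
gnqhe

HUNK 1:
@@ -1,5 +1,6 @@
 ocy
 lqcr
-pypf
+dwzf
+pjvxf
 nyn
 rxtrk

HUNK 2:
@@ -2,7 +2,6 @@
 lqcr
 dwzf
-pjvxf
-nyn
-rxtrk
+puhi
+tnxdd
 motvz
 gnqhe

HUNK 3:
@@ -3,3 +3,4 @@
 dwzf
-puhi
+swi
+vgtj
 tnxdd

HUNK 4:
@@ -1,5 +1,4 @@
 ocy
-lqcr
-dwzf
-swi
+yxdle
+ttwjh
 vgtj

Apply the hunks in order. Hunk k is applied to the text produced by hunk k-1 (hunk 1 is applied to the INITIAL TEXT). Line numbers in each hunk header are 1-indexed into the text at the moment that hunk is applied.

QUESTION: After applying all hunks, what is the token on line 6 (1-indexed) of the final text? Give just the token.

Answer: motvz

Derivation:
Hunk 1: at line 1 remove [pypf] add [dwzf,pjvxf] -> 8 lines: ocy lqcr dwzf pjvxf nyn rxtrk motvz gnqhe
Hunk 2: at line 2 remove [pjvxf,nyn,rxtrk] add [puhi,tnxdd] -> 7 lines: ocy lqcr dwzf puhi tnxdd motvz gnqhe
Hunk 3: at line 3 remove [puhi] add [swi,vgtj] -> 8 lines: ocy lqcr dwzf swi vgtj tnxdd motvz gnqhe
Hunk 4: at line 1 remove [lqcr,dwzf,swi] add [yxdle,ttwjh] -> 7 lines: ocy yxdle ttwjh vgtj tnxdd motvz gnqhe
Final line 6: motvz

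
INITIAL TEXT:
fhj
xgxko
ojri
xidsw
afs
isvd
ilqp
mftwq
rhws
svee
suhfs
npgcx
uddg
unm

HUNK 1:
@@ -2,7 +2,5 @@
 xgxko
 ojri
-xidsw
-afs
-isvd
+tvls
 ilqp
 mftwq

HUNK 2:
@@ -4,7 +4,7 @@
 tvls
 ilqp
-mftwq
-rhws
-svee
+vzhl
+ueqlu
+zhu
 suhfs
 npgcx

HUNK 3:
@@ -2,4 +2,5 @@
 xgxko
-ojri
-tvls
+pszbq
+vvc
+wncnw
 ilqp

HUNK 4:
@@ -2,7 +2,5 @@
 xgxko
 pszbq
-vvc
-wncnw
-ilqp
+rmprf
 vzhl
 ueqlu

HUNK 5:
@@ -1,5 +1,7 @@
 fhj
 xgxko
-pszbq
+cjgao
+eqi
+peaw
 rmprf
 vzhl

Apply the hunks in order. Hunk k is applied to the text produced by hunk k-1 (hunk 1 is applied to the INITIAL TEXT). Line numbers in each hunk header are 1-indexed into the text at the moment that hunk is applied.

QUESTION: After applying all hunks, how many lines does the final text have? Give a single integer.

Answer: 13

Derivation:
Hunk 1: at line 2 remove [xidsw,afs,isvd] add [tvls] -> 12 lines: fhj xgxko ojri tvls ilqp mftwq rhws svee suhfs npgcx uddg unm
Hunk 2: at line 4 remove [mftwq,rhws,svee] add [vzhl,ueqlu,zhu] -> 12 lines: fhj xgxko ojri tvls ilqp vzhl ueqlu zhu suhfs npgcx uddg unm
Hunk 3: at line 2 remove [ojri,tvls] add [pszbq,vvc,wncnw] -> 13 lines: fhj xgxko pszbq vvc wncnw ilqp vzhl ueqlu zhu suhfs npgcx uddg unm
Hunk 4: at line 2 remove [vvc,wncnw,ilqp] add [rmprf] -> 11 lines: fhj xgxko pszbq rmprf vzhl ueqlu zhu suhfs npgcx uddg unm
Hunk 5: at line 1 remove [pszbq] add [cjgao,eqi,peaw] -> 13 lines: fhj xgxko cjgao eqi peaw rmprf vzhl ueqlu zhu suhfs npgcx uddg unm
Final line count: 13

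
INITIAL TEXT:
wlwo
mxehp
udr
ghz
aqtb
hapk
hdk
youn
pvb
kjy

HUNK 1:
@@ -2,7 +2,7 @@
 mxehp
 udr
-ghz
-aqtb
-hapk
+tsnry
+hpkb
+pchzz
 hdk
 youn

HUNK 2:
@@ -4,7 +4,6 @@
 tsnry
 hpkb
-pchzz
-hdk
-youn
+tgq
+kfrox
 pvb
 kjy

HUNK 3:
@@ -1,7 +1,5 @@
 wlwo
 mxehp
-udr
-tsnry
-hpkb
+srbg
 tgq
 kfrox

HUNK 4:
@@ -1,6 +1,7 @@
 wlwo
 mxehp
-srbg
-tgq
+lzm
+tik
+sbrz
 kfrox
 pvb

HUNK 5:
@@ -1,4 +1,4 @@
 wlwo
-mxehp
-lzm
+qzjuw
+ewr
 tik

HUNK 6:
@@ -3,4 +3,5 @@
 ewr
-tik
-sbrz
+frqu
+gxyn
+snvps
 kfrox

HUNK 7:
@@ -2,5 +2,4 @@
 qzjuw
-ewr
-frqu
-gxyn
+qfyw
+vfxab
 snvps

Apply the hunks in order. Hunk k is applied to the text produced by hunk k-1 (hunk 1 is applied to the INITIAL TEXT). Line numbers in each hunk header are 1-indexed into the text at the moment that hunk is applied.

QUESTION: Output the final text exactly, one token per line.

Answer: wlwo
qzjuw
qfyw
vfxab
snvps
kfrox
pvb
kjy

Derivation:
Hunk 1: at line 2 remove [ghz,aqtb,hapk] add [tsnry,hpkb,pchzz] -> 10 lines: wlwo mxehp udr tsnry hpkb pchzz hdk youn pvb kjy
Hunk 2: at line 4 remove [pchzz,hdk,youn] add [tgq,kfrox] -> 9 lines: wlwo mxehp udr tsnry hpkb tgq kfrox pvb kjy
Hunk 3: at line 1 remove [udr,tsnry,hpkb] add [srbg] -> 7 lines: wlwo mxehp srbg tgq kfrox pvb kjy
Hunk 4: at line 1 remove [srbg,tgq] add [lzm,tik,sbrz] -> 8 lines: wlwo mxehp lzm tik sbrz kfrox pvb kjy
Hunk 5: at line 1 remove [mxehp,lzm] add [qzjuw,ewr] -> 8 lines: wlwo qzjuw ewr tik sbrz kfrox pvb kjy
Hunk 6: at line 3 remove [tik,sbrz] add [frqu,gxyn,snvps] -> 9 lines: wlwo qzjuw ewr frqu gxyn snvps kfrox pvb kjy
Hunk 7: at line 2 remove [ewr,frqu,gxyn] add [qfyw,vfxab] -> 8 lines: wlwo qzjuw qfyw vfxab snvps kfrox pvb kjy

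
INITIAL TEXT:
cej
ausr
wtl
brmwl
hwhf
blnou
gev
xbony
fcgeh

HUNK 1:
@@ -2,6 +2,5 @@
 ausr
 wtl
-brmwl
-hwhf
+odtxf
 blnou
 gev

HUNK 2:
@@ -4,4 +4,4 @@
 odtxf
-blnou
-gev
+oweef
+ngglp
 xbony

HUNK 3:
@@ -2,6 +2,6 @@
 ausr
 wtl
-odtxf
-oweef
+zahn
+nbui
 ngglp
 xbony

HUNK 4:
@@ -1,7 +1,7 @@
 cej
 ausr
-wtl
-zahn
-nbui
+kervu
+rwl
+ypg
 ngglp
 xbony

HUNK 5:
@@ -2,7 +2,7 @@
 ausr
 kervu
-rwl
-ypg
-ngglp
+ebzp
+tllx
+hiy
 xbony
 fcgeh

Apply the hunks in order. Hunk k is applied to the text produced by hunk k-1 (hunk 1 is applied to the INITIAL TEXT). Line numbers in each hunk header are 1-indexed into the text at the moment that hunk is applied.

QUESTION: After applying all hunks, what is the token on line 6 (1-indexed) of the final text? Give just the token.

Hunk 1: at line 2 remove [brmwl,hwhf] add [odtxf] -> 8 lines: cej ausr wtl odtxf blnou gev xbony fcgeh
Hunk 2: at line 4 remove [blnou,gev] add [oweef,ngglp] -> 8 lines: cej ausr wtl odtxf oweef ngglp xbony fcgeh
Hunk 3: at line 2 remove [odtxf,oweef] add [zahn,nbui] -> 8 lines: cej ausr wtl zahn nbui ngglp xbony fcgeh
Hunk 4: at line 1 remove [wtl,zahn,nbui] add [kervu,rwl,ypg] -> 8 lines: cej ausr kervu rwl ypg ngglp xbony fcgeh
Hunk 5: at line 2 remove [rwl,ypg,ngglp] add [ebzp,tllx,hiy] -> 8 lines: cej ausr kervu ebzp tllx hiy xbony fcgeh
Final line 6: hiy

Answer: hiy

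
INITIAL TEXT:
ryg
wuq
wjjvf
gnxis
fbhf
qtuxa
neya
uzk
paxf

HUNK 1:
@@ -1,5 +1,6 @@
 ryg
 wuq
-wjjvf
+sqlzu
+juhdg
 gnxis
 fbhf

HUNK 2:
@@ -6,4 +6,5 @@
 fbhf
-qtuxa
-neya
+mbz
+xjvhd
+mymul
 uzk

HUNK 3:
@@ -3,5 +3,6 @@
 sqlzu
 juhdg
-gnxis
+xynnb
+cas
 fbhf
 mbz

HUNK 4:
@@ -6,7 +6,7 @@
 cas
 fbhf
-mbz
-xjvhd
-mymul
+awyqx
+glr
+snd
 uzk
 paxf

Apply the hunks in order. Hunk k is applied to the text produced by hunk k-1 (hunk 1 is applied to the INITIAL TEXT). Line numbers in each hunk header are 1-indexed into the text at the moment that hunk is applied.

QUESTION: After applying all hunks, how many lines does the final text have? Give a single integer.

Answer: 12

Derivation:
Hunk 1: at line 1 remove [wjjvf] add [sqlzu,juhdg] -> 10 lines: ryg wuq sqlzu juhdg gnxis fbhf qtuxa neya uzk paxf
Hunk 2: at line 6 remove [qtuxa,neya] add [mbz,xjvhd,mymul] -> 11 lines: ryg wuq sqlzu juhdg gnxis fbhf mbz xjvhd mymul uzk paxf
Hunk 3: at line 3 remove [gnxis] add [xynnb,cas] -> 12 lines: ryg wuq sqlzu juhdg xynnb cas fbhf mbz xjvhd mymul uzk paxf
Hunk 4: at line 6 remove [mbz,xjvhd,mymul] add [awyqx,glr,snd] -> 12 lines: ryg wuq sqlzu juhdg xynnb cas fbhf awyqx glr snd uzk paxf
Final line count: 12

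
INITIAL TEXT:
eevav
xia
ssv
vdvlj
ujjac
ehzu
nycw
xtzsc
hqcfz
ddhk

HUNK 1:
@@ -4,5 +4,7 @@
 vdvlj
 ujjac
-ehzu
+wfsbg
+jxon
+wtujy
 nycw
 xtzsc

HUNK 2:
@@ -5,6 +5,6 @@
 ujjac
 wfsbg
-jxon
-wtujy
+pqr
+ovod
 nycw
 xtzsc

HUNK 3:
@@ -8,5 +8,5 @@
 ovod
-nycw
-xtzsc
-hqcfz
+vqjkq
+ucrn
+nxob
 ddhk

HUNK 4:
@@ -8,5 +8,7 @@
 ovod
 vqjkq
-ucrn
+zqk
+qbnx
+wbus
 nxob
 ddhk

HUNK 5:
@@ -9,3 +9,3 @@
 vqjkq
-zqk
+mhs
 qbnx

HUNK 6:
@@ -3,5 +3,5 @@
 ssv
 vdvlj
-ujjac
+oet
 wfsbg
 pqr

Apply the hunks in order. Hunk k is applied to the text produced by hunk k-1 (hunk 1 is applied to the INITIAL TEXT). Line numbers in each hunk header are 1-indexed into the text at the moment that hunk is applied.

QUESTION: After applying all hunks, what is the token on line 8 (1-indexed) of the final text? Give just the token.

Answer: ovod

Derivation:
Hunk 1: at line 4 remove [ehzu] add [wfsbg,jxon,wtujy] -> 12 lines: eevav xia ssv vdvlj ujjac wfsbg jxon wtujy nycw xtzsc hqcfz ddhk
Hunk 2: at line 5 remove [jxon,wtujy] add [pqr,ovod] -> 12 lines: eevav xia ssv vdvlj ujjac wfsbg pqr ovod nycw xtzsc hqcfz ddhk
Hunk 3: at line 8 remove [nycw,xtzsc,hqcfz] add [vqjkq,ucrn,nxob] -> 12 lines: eevav xia ssv vdvlj ujjac wfsbg pqr ovod vqjkq ucrn nxob ddhk
Hunk 4: at line 8 remove [ucrn] add [zqk,qbnx,wbus] -> 14 lines: eevav xia ssv vdvlj ujjac wfsbg pqr ovod vqjkq zqk qbnx wbus nxob ddhk
Hunk 5: at line 9 remove [zqk] add [mhs] -> 14 lines: eevav xia ssv vdvlj ujjac wfsbg pqr ovod vqjkq mhs qbnx wbus nxob ddhk
Hunk 6: at line 3 remove [ujjac] add [oet] -> 14 lines: eevav xia ssv vdvlj oet wfsbg pqr ovod vqjkq mhs qbnx wbus nxob ddhk
Final line 8: ovod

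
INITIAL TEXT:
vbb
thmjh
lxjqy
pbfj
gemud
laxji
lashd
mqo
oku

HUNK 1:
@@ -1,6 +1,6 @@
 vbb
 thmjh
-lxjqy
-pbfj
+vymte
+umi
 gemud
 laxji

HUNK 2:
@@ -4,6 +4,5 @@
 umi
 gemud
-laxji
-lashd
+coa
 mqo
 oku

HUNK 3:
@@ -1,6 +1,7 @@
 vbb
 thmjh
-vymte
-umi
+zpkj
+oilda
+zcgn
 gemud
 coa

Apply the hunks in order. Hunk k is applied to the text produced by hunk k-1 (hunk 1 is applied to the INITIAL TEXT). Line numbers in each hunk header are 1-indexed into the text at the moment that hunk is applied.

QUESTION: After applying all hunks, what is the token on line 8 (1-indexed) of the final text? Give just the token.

Answer: mqo

Derivation:
Hunk 1: at line 1 remove [lxjqy,pbfj] add [vymte,umi] -> 9 lines: vbb thmjh vymte umi gemud laxji lashd mqo oku
Hunk 2: at line 4 remove [laxji,lashd] add [coa] -> 8 lines: vbb thmjh vymte umi gemud coa mqo oku
Hunk 3: at line 1 remove [vymte,umi] add [zpkj,oilda,zcgn] -> 9 lines: vbb thmjh zpkj oilda zcgn gemud coa mqo oku
Final line 8: mqo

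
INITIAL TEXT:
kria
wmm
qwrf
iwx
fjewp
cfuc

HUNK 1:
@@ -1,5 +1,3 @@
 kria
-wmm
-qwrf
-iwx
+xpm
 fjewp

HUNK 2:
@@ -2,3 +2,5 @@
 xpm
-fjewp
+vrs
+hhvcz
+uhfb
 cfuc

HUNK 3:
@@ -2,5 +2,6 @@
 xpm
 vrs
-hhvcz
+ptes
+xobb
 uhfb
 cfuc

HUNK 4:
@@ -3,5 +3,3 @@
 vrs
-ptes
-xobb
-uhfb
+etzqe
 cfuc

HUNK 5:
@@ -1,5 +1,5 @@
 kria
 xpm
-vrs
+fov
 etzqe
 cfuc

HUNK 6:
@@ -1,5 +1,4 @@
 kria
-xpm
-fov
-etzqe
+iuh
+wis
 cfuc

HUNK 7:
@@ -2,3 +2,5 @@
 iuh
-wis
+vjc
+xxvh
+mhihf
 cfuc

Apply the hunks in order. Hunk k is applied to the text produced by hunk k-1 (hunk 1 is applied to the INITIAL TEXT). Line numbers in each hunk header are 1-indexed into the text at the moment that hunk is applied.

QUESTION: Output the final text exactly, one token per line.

Answer: kria
iuh
vjc
xxvh
mhihf
cfuc

Derivation:
Hunk 1: at line 1 remove [wmm,qwrf,iwx] add [xpm] -> 4 lines: kria xpm fjewp cfuc
Hunk 2: at line 2 remove [fjewp] add [vrs,hhvcz,uhfb] -> 6 lines: kria xpm vrs hhvcz uhfb cfuc
Hunk 3: at line 2 remove [hhvcz] add [ptes,xobb] -> 7 lines: kria xpm vrs ptes xobb uhfb cfuc
Hunk 4: at line 3 remove [ptes,xobb,uhfb] add [etzqe] -> 5 lines: kria xpm vrs etzqe cfuc
Hunk 5: at line 1 remove [vrs] add [fov] -> 5 lines: kria xpm fov etzqe cfuc
Hunk 6: at line 1 remove [xpm,fov,etzqe] add [iuh,wis] -> 4 lines: kria iuh wis cfuc
Hunk 7: at line 2 remove [wis] add [vjc,xxvh,mhihf] -> 6 lines: kria iuh vjc xxvh mhihf cfuc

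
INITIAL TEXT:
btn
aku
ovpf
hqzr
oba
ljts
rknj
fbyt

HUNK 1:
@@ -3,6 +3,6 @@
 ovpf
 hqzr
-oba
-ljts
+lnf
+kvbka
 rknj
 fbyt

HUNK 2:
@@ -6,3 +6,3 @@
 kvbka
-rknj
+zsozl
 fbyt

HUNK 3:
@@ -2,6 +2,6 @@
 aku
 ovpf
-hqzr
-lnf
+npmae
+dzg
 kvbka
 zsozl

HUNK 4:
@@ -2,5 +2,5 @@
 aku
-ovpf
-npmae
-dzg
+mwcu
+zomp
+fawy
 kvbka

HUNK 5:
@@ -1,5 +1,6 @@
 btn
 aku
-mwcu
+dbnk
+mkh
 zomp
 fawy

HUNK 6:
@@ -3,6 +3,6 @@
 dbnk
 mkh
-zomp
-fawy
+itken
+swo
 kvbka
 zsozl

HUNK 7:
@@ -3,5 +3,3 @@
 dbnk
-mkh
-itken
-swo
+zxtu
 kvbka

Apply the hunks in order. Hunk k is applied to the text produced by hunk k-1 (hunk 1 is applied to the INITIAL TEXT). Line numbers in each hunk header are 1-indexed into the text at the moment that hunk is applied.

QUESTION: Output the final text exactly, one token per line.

Hunk 1: at line 3 remove [oba,ljts] add [lnf,kvbka] -> 8 lines: btn aku ovpf hqzr lnf kvbka rknj fbyt
Hunk 2: at line 6 remove [rknj] add [zsozl] -> 8 lines: btn aku ovpf hqzr lnf kvbka zsozl fbyt
Hunk 3: at line 2 remove [hqzr,lnf] add [npmae,dzg] -> 8 lines: btn aku ovpf npmae dzg kvbka zsozl fbyt
Hunk 4: at line 2 remove [ovpf,npmae,dzg] add [mwcu,zomp,fawy] -> 8 lines: btn aku mwcu zomp fawy kvbka zsozl fbyt
Hunk 5: at line 1 remove [mwcu] add [dbnk,mkh] -> 9 lines: btn aku dbnk mkh zomp fawy kvbka zsozl fbyt
Hunk 6: at line 3 remove [zomp,fawy] add [itken,swo] -> 9 lines: btn aku dbnk mkh itken swo kvbka zsozl fbyt
Hunk 7: at line 3 remove [mkh,itken,swo] add [zxtu] -> 7 lines: btn aku dbnk zxtu kvbka zsozl fbyt

Answer: btn
aku
dbnk
zxtu
kvbka
zsozl
fbyt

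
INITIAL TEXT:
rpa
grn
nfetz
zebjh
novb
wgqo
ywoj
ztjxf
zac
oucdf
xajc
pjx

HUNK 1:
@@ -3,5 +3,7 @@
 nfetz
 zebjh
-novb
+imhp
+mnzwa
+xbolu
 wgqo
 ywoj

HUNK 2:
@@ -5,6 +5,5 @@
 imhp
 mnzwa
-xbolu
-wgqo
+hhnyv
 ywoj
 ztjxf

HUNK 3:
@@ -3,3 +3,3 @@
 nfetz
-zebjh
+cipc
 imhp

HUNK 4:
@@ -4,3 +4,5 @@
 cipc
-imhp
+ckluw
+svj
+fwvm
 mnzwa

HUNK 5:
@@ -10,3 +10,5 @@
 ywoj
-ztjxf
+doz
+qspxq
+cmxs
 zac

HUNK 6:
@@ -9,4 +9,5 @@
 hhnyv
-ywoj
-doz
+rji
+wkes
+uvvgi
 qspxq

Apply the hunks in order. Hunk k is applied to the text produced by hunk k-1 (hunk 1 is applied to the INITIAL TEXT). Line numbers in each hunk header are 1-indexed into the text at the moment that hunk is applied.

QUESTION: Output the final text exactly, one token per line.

Answer: rpa
grn
nfetz
cipc
ckluw
svj
fwvm
mnzwa
hhnyv
rji
wkes
uvvgi
qspxq
cmxs
zac
oucdf
xajc
pjx

Derivation:
Hunk 1: at line 3 remove [novb] add [imhp,mnzwa,xbolu] -> 14 lines: rpa grn nfetz zebjh imhp mnzwa xbolu wgqo ywoj ztjxf zac oucdf xajc pjx
Hunk 2: at line 5 remove [xbolu,wgqo] add [hhnyv] -> 13 lines: rpa grn nfetz zebjh imhp mnzwa hhnyv ywoj ztjxf zac oucdf xajc pjx
Hunk 3: at line 3 remove [zebjh] add [cipc] -> 13 lines: rpa grn nfetz cipc imhp mnzwa hhnyv ywoj ztjxf zac oucdf xajc pjx
Hunk 4: at line 4 remove [imhp] add [ckluw,svj,fwvm] -> 15 lines: rpa grn nfetz cipc ckluw svj fwvm mnzwa hhnyv ywoj ztjxf zac oucdf xajc pjx
Hunk 5: at line 10 remove [ztjxf] add [doz,qspxq,cmxs] -> 17 lines: rpa grn nfetz cipc ckluw svj fwvm mnzwa hhnyv ywoj doz qspxq cmxs zac oucdf xajc pjx
Hunk 6: at line 9 remove [ywoj,doz] add [rji,wkes,uvvgi] -> 18 lines: rpa grn nfetz cipc ckluw svj fwvm mnzwa hhnyv rji wkes uvvgi qspxq cmxs zac oucdf xajc pjx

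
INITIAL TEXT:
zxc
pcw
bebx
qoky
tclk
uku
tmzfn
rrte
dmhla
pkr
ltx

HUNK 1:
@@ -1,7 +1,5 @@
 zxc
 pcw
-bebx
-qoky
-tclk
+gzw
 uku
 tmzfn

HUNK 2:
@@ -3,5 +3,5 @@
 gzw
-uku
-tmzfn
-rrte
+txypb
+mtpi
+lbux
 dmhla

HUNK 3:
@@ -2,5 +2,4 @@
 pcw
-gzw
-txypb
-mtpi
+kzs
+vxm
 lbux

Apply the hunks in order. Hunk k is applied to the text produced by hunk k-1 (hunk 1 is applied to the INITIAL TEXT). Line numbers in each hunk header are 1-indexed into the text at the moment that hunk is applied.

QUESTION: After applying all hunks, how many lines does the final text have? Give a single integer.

Hunk 1: at line 1 remove [bebx,qoky,tclk] add [gzw] -> 9 lines: zxc pcw gzw uku tmzfn rrte dmhla pkr ltx
Hunk 2: at line 3 remove [uku,tmzfn,rrte] add [txypb,mtpi,lbux] -> 9 lines: zxc pcw gzw txypb mtpi lbux dmhla pkr ltx
Hunk 3: at line 2 remove [gzw,txypb,mtpi] add [kzs,vxm] -> 8 lines: zxc pcw kzs vxm lbux dmhla pkr ltx
Final line count: 8

Answer: 8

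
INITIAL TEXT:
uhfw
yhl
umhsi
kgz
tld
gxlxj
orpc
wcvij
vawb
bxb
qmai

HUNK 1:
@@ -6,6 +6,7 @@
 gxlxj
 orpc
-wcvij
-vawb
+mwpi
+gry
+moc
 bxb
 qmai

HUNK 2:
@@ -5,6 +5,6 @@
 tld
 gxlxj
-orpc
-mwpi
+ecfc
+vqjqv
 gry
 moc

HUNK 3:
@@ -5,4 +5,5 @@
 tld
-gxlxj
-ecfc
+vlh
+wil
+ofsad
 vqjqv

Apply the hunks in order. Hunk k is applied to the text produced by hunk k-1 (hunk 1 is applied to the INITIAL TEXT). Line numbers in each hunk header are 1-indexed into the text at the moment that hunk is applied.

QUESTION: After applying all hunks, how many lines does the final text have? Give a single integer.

Hunk 1: at line 6 remove [wcvij,vawb] add [mwpi,gry,moc] -> 12 lines: uhfw yhl umhsi kgz tld gxlxj orpc mwpi gry moc bxb qmai
Hunk 2: at line 5 remove [orpc,mwpi] add [ecfc,vqjqv] -> 12 lines: uhfw yhl umhsi kgz tld gxlxj ecfc vqjqv gry moc bxb qmai
Hunk 3: at line 5 remove [gxlxj,ecfc] add [vlh,wil,ofsad] -> 13 lines: uhfw yhl umhsi kgz tld vlh wil ofsad vqjqv gry moc bxb qmai
Final line count: 13

Answer: 13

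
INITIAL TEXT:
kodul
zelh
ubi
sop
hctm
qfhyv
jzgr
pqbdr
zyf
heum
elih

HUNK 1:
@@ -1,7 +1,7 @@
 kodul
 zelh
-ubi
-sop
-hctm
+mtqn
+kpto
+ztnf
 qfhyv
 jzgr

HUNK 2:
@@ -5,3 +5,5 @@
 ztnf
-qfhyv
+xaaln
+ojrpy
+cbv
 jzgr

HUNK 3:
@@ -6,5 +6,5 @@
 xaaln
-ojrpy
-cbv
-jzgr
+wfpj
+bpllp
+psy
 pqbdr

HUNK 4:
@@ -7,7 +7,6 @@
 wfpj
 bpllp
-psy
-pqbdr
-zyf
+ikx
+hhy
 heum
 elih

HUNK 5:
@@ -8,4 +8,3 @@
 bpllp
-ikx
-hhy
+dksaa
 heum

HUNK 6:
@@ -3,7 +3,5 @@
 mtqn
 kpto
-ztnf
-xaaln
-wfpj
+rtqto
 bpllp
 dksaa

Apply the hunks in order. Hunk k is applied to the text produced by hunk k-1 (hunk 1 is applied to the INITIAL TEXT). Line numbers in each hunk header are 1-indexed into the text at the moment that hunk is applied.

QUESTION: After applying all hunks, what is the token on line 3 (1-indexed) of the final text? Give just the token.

Hunk 1: at line 1 remove [ubi,sop,hctm] add [mtqn,kpto,ztnf] -> 11 lines: kodul zelh mtqn kpto ztnf qfhyv jzgr pqbdr zyf heum elih
Hunk 2: at line 5 remove [qfhyv] add [xaaln,ojrpy,cbv] -> 13 lines: kodul zelh mtqn kpto ztnf xaaln ojrpy cbv jzgr pqbdr zyf heum elih
Hunk 3: at line 6 remove [ojrpy,cbv,jzgr] add [wfpj,bpllp,psy] -> 13 lines: kodul zelh mtqn kpto ztnf xaaln wfpj bpllp psy pqbdr zyf heum elih
Hunk 4: at line 7 remove [psy,pqbdr,zyf] add [ikx,hhy] -> 12 lines: kodul zelh mtqn kpto ztnf xaaln wfpj bpllp ikx hhy heum elih
Hunk 5: at line 8 remove [ikx,hhy] add [dksaa] -> 11 lines: kodul zelh mtqn kpto ztnf xaaln wfpj bpllp dksaa heum elih
Hunk 6: at line 3 remove [ztnf,xaaln,wfpj] add [rtqto] -> 9 lines: kodul zelh mtqn kpto rtqto bpllp dksaa heum elih
Final line 3: mtqn

Answer: mtqn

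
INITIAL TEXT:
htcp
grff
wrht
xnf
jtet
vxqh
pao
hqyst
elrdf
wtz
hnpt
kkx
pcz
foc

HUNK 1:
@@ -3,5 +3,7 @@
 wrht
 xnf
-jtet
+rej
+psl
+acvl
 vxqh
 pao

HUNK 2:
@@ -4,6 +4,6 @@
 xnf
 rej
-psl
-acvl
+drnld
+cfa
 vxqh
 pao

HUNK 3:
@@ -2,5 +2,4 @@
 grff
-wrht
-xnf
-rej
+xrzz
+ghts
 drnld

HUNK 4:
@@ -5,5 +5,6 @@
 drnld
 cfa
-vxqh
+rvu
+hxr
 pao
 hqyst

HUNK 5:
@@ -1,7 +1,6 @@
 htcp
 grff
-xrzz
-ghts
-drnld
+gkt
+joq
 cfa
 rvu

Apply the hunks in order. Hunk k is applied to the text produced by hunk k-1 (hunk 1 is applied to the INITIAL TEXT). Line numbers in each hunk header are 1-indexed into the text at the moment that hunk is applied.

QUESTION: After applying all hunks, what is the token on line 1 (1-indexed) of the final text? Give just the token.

Answer: htcp

Derivation:
Hunk 1: at line 3 remove [jtet] add [rej,psl,acvl] -> 16 lines: htcp grff wrht xnf rej psl acvl vxqh pao hqyst elrdf wtz hnpt kkx pcz foc
Hunk 2: at line 4 remove [psl,acvl] add [drnld,cfa] -> 16 lines: htcp grff wrht xnf rej drnld cfa vxqh pao hqyst elrdf wtz hnpt kkx pcz foc
Hunk 3: at line 2 remove [wrht,xnf,rej] add [xrzz,ghts] -> 15 lines: htcp grff xrzz ghts drnld cfa vxqh pao hqyst elrdf wtz hnpt kkx pcz foc
Hunk 4: at line 5 remove [vxqh] add [rvu,hxr] -> 16 lines: htcp grff xrzz ghts drnld cfa rvu hxr pao hqyst elrdf wtz hnpt kkx pcz foc
Hunk 5: at line 1 remove [xrzz,ghts,drnld] add [gkt,joq] -> 15 lines: htcp grff gkt joq cfa rvu hxr pao hqyst elrdf wtz hnpt kkx pcz foc
Final line 1: htcp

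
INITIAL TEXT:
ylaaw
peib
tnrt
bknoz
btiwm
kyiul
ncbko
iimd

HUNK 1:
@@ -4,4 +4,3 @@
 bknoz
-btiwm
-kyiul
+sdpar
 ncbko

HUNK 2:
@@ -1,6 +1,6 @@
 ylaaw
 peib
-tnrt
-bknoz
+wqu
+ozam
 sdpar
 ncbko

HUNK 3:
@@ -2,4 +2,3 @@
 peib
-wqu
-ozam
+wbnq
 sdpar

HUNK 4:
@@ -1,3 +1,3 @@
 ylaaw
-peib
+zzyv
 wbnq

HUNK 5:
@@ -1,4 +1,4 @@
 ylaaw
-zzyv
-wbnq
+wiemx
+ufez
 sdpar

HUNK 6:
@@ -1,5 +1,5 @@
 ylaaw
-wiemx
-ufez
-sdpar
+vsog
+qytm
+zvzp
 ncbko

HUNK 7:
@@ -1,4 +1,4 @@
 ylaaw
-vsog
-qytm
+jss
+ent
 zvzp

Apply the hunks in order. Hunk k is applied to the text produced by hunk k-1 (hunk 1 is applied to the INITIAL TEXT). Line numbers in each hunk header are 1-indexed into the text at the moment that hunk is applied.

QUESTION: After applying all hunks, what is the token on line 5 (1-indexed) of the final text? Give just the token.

Hunk 1: at line 4 remove [btiwm,kyiul] add [sdpar] -> 7 lines: ylaaw peib tnrt bknoz sdpar ncbko iimd
Hunk 2: at line 1 remove [tnrt,bknoz] add [wqu,ozam] -> 7 lines: ylaaw peib wqu ozam sdpar ncbko iimd
Hunk 3: at line 2 remove [wqu,ozam] add [wbnq] -> 6 lines: ylaaw peib wbnq sdpar ncbko iimd
Hunk 4: at line 1 remove [peib] add [zzyv] -> 6 lines: ylaaw zzyv wbnq sdpar ncbko iimd
Hunk 5: at line 1 remove [zzyv,wbnq] add [wiemx,ufez] -> 6 lines: ylaaw wiemx ufez sdpar ncbko iimd
Hunk 6: at line 1 remove [wiemx,ufez,sdpar] add [vsog,qytm,zvzp] -> 6 lines: ylaaw vsog qytm zvzp ncbko iimd
Hunk 7: at line 1 remove [vsog,qytm] add [jss,ent] -> 6 lines: ylaaw jss ent zvzp ncbko iimd
Final line 5: ncbko

Answer: ncbko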